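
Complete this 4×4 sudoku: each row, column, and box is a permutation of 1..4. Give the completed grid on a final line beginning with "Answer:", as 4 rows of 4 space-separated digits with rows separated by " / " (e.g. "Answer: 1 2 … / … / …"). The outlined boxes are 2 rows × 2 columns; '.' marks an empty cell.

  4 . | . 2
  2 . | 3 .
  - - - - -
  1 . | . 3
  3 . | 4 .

Step 1. [r1c3∈{1}] r1c3's peers cover all but 1, so r1c3=1.
Step 2. [r4c2∈{2}] only 2 remains possible at r4c2 ⇒ r4c2=2.
Step 3. [r1c2∈{3}] nothing but 3 survives at r1c2 ⇒ r1c2=3.
Step 4. [r4c4∈{1}] nothing but 1 survives at r4c4, so r4c4=1.
Step 5. [r3c3∈{2}] r3c3 is down to just 2. So r3c3=2.
Step 6. [r2c4∈{4}] only 4 remains possible at r2c4, so r2c4=4.
Step 7. [r2c2∈{1}] only 1 remains possible at r2c2 ⇒ r2c2=1.
Step 8. [r3c2∈{4}] r3c2 has the single candidate 4 ⇒ r3c2=4.

Answer: 4 3 1 2 / 2 1 3 4 / 1 4 2 3 / 3 2 4 1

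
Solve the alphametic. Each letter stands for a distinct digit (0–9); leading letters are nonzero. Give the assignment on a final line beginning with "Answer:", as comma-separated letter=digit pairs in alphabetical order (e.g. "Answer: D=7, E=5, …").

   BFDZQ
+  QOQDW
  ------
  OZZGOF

Step 1. [O] O is the leading digit of a 6-digit sum of two 5-digit numbers; the final carry is exactly 1, so O=1.
Step 2. [col 1: Q + W ≡ F (mod 10)] several values work for F in column 1 (Q + W ≡ F (mod 10), carry-in 0); try F=0, so F=0.
Step 3. [col 1: Q + W ≡ F (mod 10)] column 1 (Q + W ≡ F (mod 10), carry-in 0) doesn't pin W yet; pick W=3 and continue ⇒ W=3.
Step 4. [col 1: Q + W ≡ F (mod 10)] column 1 reads Q+W+carry(0)=F with W=3, F=0; with digits 0,1,3 already taken and all letters distinct, the only value for Q is 7 ⇒ Q=7.
Step 5. [col 2: Z + D ≡ O (mod 10)] several values work for Z in column 2 (Z + D ≡ O (mod 10), carry-in 1); try Z=2. So Z=2.
Step 6. [col 2: Z + D ≡ O (mod 10)] column 2 reads Z+D+carry(1)=O with Z=2, O=1; with digits 0,1,2,3,7 already taken and all letters distinct, the only value for D is 8. So D=8.
Step 7. [col 3: D + Q ≡ G (mod 10)] from column 3 (D=8, Q=7, carry-in 1, digits 0,1,2,3,7,8 already taken and all letters distinct): G must equal 6 ⇒ G=6.
Step 8. [col 5: B + Q ≡ Z (mod 10)] in column 5 we have B+Q≡Z with carry-in 0; given Q=7, Z=2 and digits 0,1,2,3,6,7,8 already taken and all letters distinct, that pins B to 5. So B=5.

Answer: B=5, D=8, F=0, G=6, O=1, Q=7, W=3, Z=2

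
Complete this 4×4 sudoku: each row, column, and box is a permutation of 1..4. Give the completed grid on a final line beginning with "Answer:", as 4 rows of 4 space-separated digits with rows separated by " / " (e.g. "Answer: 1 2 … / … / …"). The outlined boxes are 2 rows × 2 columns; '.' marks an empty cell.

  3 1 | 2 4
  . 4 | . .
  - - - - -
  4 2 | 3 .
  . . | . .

Step 1. [r3c4∈{1}] r3c4 has the single candidate 1. So r3c4=1.
Step 2. [r2c4∈{3}] r2c4 has the single candidate 3, so r2c4=3.
Step 3. [r2c1∈{2}] nothing but 2 survives at r2c1. So r2c1=2.
Step 4. [r2c3∈{1}] only 1 remains possible at r2c3 ⇒ r2c3=1.
Step 5. [r4c4∈{2}] nothing but 2 survives at r4c4, so r4c4=2.
Step 6. [r4c2∈{3}] r4c2's peers cover all but 3 ⇒ r4c2=3.
Step 7. [r4c1∈{1}] r4c1's peers cover all but 1 ⇒ r4c1=1.
Step 8. [r4c3∈{4}] nothing but 4 survives at r4c3, so r4c3=4.

Answer: 3 1 2 4 / 2 4 1 3 / 4 2 3 1 / 1 3 4 2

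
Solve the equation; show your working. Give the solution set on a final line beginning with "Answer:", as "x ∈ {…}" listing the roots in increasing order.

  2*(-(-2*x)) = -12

Step 1. [2*(-(-2*x)) = -12] divide by the outer 2, so div: -(-2*x) = -6.
Step 2. [-(-2*x) = -6] leading − — multiply by −1. So neg: -2*x = 6.
Step 3. [-2*x = 6] -2·(inner) — divide through by -2 ⇒ div: x = -3.

Answer: x ∈ {-3}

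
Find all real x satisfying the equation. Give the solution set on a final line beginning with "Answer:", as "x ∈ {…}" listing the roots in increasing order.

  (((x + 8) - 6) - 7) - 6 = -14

Step 1. [(((x + 8) - 6) - 7) - 6 = -14] -6 is outermost — add 6 both sides. So sub: ((x + 8) - 6) - 7 = -8.
Step 2. [((x + 8) - 6) - 7 = -8] peel the -7: add 7 from each side. So sub: (x + 8) - 6 = -1.
Step 3. [(x + 8) - 6 = -1] the outer -6 inverts by adding 6. So sub: x + 8 = 5.
Step 4. [x + 8 = 5] 8 comes off first (subtract 8) ⇒ sub: x = -3.

Answer: x ∈ {-3}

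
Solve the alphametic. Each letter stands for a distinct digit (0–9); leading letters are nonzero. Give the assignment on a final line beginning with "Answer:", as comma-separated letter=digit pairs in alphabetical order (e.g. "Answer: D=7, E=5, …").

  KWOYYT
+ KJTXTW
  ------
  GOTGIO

Step 1. [col 1: T + W ≡ O (mod 10)] O=9 is one option consistent with column 1 (T + W ≡ O (mod 10), carry-in 0) — take it ⇒ O=9.
Step 2. [col 1: T + W ≡ O (mod 10)] column 1 (T + W ≡ O (mod 10), carry-in 0) doesn't pin T yet; pick T=6 and continue. So T=6.
Step 3. [col 1: T + W ≡ O (mod 10)] column 1 reads T+W+carry(0)=O with T=6, O=9; with digits 6,9 already taken and all letters distinct, the only value for W is 3. So W=3.
Step 4. [col 2: Y + T ≡ I (mod 10)] Y=4 is one option consistent with column 2 (Y + T ≡ I (mod 10), carry-in 0) — take it. So Y=4.
Step 5. [col 2: Y + T ≡ I (mod 10)] in column 2 we have Y+T≡I with carry-in 0; given Y=4, T=6 and digits 3,4,6,9 already taken and all letters distinct, that pins I to 0. So I=0.
Step 6. [col 3: Y + X ≡ G (mod 10)] column 3 (Y + X ≡ G (mod 10), carry-in 1) doesn't pin X yet; pick X=7 and continue. So X=7.
Step 7. [col 3: Y + X ≡ G (mod 10)] in column 3 we have Y+X≡G with carry-in 1; given Y=4, X=7 and digits 0,3,4,6,7,9 already taken and all letters distinct, that pins G to 2, so G=2.
Step 8. [col 5: W + J ≡ O (mod 10)] column 5 reads W+J+carry(1)=O with W=3, O=9; with digits 0,2,3,4,6,7,9 already taken and all letters distinct, the only value for J is 5. So J=5.
Step 9. [col 6: K + K ≡ G (mod 10)] from column 6 (G=2, carry-in 0, digits 0,2,3,4,5,6,7,9 already taken and all letters distinct): K must equal 1 ⇒ K=1.

Answer: G=2, I=0, J=5, K=1, O=9, T=6, W=3, X=7, Y=4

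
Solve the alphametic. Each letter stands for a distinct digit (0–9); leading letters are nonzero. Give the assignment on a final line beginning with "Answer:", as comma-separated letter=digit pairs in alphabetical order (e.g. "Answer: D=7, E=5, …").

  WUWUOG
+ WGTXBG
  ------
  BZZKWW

Step 1. [col 1: G + G ≡ W (mod 10)] no forcing yet in column 1 (carry-in 0); W=4 is free and consistent — try it, so W=4.
Step 2. [col 1: G + G ≡ W (mod 10)] column 1 (G + G ≡ W (mod 10), carry-in 0) doesn't pin G yet; pick G=2 and continue ⇒ G=2.
Step 3. [col 2: O + B ≡ W (mod 10)] B=8 is one option consistent with column 2 (O + B ≡ W (mod 10), carry-in 0) — take it, so B=8.
Step 4. [col 2: O + B ≡ W (mod 10)] column 2: given B=8, W=4, carry-in 0, and digits 2,4,8 already taken and all letters distinct, O+B≡W (mod 10) forces O=6, so O=6.
Step 5. [col 3: U + X ≡ K (mod 10)] column 3 (U + X ≡ K (mod 10), carry-in 1) doesn't pin U yet; pick U=3 and continue. So U=3.
Step 6. [col 3: U + X ≡ K (mod 10)] several values work for K in column 3 (U + X ≡ K (mod 10), carry-in 1); try K=1 ⇒ K=1.
Step 7. [col 3: U + X ≡ K (mod 10)] in column 3 we have U+X≡K with carry-in 1; given U=3, K=1 and digits 1,2,3,4,6,8 already taken and all letters distinct, that pins X to 7, so X=7.
Step 8. [col 4: W + T ≡ Z (mod 10)] several values work for Z in column 4 (W + T ≡ Z (mod 10), carry-in 1); try Z=5 ⇒ Z=5.
Step 9. [col 4: W + T ≡ Z (mod 10)] from column 4 (W=4, Z=5, carry-in 1, digits 1,2,3,4,5,6,7,8 already taken and all letters distinct): T must equal 0. So T=0.

Answer: B=8, G=2, K=1, O=6, T=0, U=3, W=4, X=7, Z=5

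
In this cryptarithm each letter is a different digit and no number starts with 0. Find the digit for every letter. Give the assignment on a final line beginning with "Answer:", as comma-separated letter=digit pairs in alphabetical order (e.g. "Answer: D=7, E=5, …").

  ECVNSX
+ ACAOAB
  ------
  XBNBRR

Step 1. [col 1: X + B ≡ R (mod 10)] column 1 (X + B ≡ R (mod 10), carry-in 0) doesn't pin B yet; pick B=4 and continue, so B=4.
Step 2. [col 1: X + B ≡ R (mod 10)] no forcing yet in column 1 (carry-in 0); R=2 is free and consistent — try it. So R=2.
Step 3. [col 1: X + B ≡ R (mod 10)] in column 1 we have X+B≡R with carry-in 0; given B=4, R=2 and digits 2,4 already taken and all letters distinct, that pins X to 8 ⇒ X=8.
Step 4. [col 2: S + A ≡ R (mod 10)] no forcing yet in column 2 (carry-in 1); A=1 is free and consistent — try it, so A=1.
Step 5. [col 2: S + A ≡ R (mod 10)] column 2 reads S+A+carry(1)=R with A=1, R=2; with digits 1,2,4,8 already taken and all letters distinct, the only value for S is 0. So S=0.
Step 6. [col 3: N + O ≡ B (mod 10)] N=5 is one option consistent with column 3 (N + O ≡ B (mod 10), carry-in 0) — take it, so N=5.
Step 7. [col 3: N + O ≡ B (mod 10)] in column 3 we have N+O≡B with carry-in 0; given N=5, B=4 and digits 0,1,2,4,5,8 already taken and all letters distinct, that pins O to 9 ⇒ O=9.
Step 8. [col 4: V + A ≡ N (mod 10)] column 4: given A=1, N=5, carry-in 1, and digits 0,1,2,4,5,8,9 already taken and all letters distinct, V+A≡N (mod 10) forces V=3 ⇒ V=3.
Step 9. [col 5: C + C ≡ B (mod 10)] in column 5 we have C+C≡B with carry-in 0; given B=4 and digits 0,1,2,3,4,5,8,9 already taken and all letters distinct, that pins C to 7, so C=7.
Step 10. [col 6: E + A ≡ X (mod 10)] column 6 reads E+A+carry(1)=X with A=1, X=8; with digits 0,1,2,3,4,5,7,8,9 already taken and all letters distinct, the only value for E is 6. So E=6.

Answer: A=1, B=4, C=7, E=6, N=5, O=9, R=2, S=0, V=3, X=8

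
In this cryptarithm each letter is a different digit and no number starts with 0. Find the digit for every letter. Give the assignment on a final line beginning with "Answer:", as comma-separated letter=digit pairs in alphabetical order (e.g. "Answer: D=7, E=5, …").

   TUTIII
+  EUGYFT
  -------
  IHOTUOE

Step 1. [col 1: I + T ≡ E (mod 10)] no forcing yet in column 1 (carry-in 0); I=1 is free and consistent — try it, so I=1.
Step 2. [col 1: I + T ≡ E (mod 10)] several values work for T in column 1 (I + T ≡ E (mod 10), carry-in 0); try T=8. So T=8.
Step 3. [col 1: I + T ≡ E (mod 10)] in column 1 we have I+T≡E with carry-in 0; given I=1, T=8 and digits 1,8 already taken and all letters distinct, that pins E to 9 ⇒ E=9.
Step 4. [col 2: I + F ≡ O (mod 10)] O=6 is one option consistent with column 2 (I + F ≡ O (mod 10), carry-in 0) — take it. So O=6.
Step 5. [col 2: I + F ≡ O (mod 10)] column 2 reads I+F+carry(0)=O with I=1, O=6; with digits 1,6,8,9 already taken and all letters distinct, the only value for F is 5. So F=5.
Step 6. [col 3: I + Y ≡ U (mod 10)] several values work for U in column 3 (I + Y ≡ U (mod 10), carry-in 0); try U=3, so U=3.
Step 7. [col 3: I + Y ≡ U (mod 10)] in column 3 we have I+Y≡U with carry-in 0; given I=1, U=3 and digits 1,3,5,6,8,9 already taken and all letters distinct, that pins Y to 2. So Y=2.
Step 8. [col 4: T + G ≡ T (mod 10)] from column 4 (T=8, carry-in 0, digits 1,2,3,5,6,8,9 already taken and all letters distinct): G must equal 0, so G=0.
Step 9. [col 6: T + E ≡ H (mod 10)] column 6: given T=8, E=9, carry-in 0, and digits 0,1,2,3,5,6,8,9 already taken and all letters distinct, T+E≡H (mod 10) forces H=7 ⇒ H=7.

Answer: E=9, F=5, G=0, H=7, I=1, O=6, T=8, U=3, Y=2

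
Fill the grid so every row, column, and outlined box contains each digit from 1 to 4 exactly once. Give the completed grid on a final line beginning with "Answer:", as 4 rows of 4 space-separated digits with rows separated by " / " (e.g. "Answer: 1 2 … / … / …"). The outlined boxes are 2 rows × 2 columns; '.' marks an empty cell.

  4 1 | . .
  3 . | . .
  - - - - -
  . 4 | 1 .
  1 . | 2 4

Step 1. [r1c4∈{2,3}] row 1 places 2 nowhere but r1c4 ⇒ r1c4=2.
Step 2. [r3c4∈{3}] r3c4 has the single candidate 3. So r3c4=3.
Step 3. [r2c4∈{1}] only 1 remains possible at r2c4 ⇒ r2c4=1.
Step 4. [r1c3∈{3}] r1c3 is down to just 3. So r1c3=3.
Step 5. [r2c2∈{2}] r2c2 has the single candidate 2. So r2c2=2.
Step 6. [r2c3∈{4}] nothing but 4 survives at r2c3 ⇒ r2c3=4.
Step 7. [r3c1∈{2}] r3c1's peers cover all but 2. So r3c1=2.
Step 8. [r4c2∈{3}] r4c2 has the single candidate 3 ⇒ r4c2=3.

Answer: 4 1 3 2 / 3 2 4 1 / 2 4 1 3 / 1 3 2 4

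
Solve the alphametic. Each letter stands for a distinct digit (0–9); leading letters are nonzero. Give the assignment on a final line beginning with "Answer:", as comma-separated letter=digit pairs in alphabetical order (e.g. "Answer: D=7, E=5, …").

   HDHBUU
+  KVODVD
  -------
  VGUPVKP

Step 1. [col 1: U + D ≡ P (mod 10)] column 1 (U + D ≡ P (mod 10), carry-in 0) doesn't pin D yet; pick D=2 and continue, so D=2.
Step 2. [V] the sum has 7 digits but both addends have 6; that extra leading digit V is the final carry, namely 1. So V=1.
Step 3. [col 1: U + D ≡ P (mod 10)] column 1 (U + D ≡ P (mod 10), carry-in 0) doesn't pin U yet; pick U=4 and continue. So U=4.
Step 4. [col 1: U + D ≡ P (mod 10)] column 1 reads U+D+carry(0)=P with U=4, D=2; with digits 1,2,4 already taken and all letters distinct, the only value for P is 6. So P=6.
Step 5. [col 2: U + V ≡ K (mod 10)] column 2: given U=4, V=1, carry-in 0, and digits 1,2,4,6 already taken and all letters distinct, U+V≡K (mod 10) forces K=5. So K=5.
Step 6. [col 3: B + D ≡ V (mod 10)] from column 3 (D=2, V=1, carry-in 0, digits 1,2,4,5,6 already taken and all letters distinct): B must equal 9 ⇒ B=9.
Step 7. [col 4: H + O ≡ P (mod 10)] O=7 is one option consistent with column 4 (H + O ≡ P (mod 10), carry-in 1) — take it, so O=7.
Step 8. [col 4: H + O ≡ P (mod 10)] in column 4 we have H+O≡P with carry-in 1; given O=7, P=6 and digits 1,2,4,5,6,7,9 already taken and all letters distinct, that pins H to 8, so H=8.
Step 9. [col 6: H + K ≡ G (mod 10)] in column 6 we have H+K≡G with carry-in 0; given H=8, K=5 and digits 1,2,4,5,6,7,8,9 already taken and all letters distinct, that pins G to 3 ⇒ G=3.

Answer: B=9, D=2, G=3, H=8, K=5, O=7, P=6, U=4, V=1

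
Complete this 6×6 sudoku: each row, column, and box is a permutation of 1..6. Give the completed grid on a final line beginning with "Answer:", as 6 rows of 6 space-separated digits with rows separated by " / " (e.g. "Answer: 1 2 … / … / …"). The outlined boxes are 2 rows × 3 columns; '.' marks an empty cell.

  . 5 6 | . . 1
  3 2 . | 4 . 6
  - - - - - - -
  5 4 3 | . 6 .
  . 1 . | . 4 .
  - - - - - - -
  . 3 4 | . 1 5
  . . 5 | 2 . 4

Step 1. [r4c1∈{2,6}] r4c1 is the only open cell in row 4 admitting 6, so r4c1=6.
Step 2. [r4c6∈{2,3}] col 6 places 3 nowhere but r4c6, so r4c6=3.
Step 3. [r6c5∈{3}] r6c5 has the single candidate 3. So r6c5=3.
Step 4. [r1c4∈{3}] r1c4's peers cover all but 3 ⇒ r1c4=3.
Step 5. [r1c5∈{2}] r1c5's peers cover all but 2, so r1c5=2.
Step 6. [r5c1∈{2}] r5c1 has the single candidate 2 ⇒ r5c1=2.
Step 7. [r5c4∈{6}] only 6 remains possible at r5c4 ⇒ r5c4=6.
Step 8. [r2c5∈{5}] r2c5 has the single candidate 5 ⇒ r2c5=5.
Step 9. [r4c4∈{5}] r4c4 is down to just 5 ⇒ r4c4=5.
Step 10. [r6c2∈{6}] r6c2 has the single candidate 6, so r6c2=6.
Step 11. [r3c6∈{2}] r3c6 has the single candidate 2 ⇒ r3c6=2.
Step 12. [r2c3∈{1}] nothing but 1 survives at r2c3, so r2c3=1.
Step 13. [r4c3∈{2}] r4c3's peers cover all but 2. So r4c3=2.
Step 14. [r1c1∈{4}] r1c1 has the single candidate 4. So r1c1=4.
Step 15. [r3c4∈{1}] r3c4's peers cover all but 1 ⇒ r3c4=1.
Step 16. [r6c1∈{1}] nothing but 1 survives at r6c1, so r6c1=1.

Answer: 4 5 6 3 2 1 / 3 2 1 4 5 6 / 5 4 3 1 6 2 / 6 1 2 5 4 3 / 2 3 4 6 1 5 / 1 6 5 2 3 4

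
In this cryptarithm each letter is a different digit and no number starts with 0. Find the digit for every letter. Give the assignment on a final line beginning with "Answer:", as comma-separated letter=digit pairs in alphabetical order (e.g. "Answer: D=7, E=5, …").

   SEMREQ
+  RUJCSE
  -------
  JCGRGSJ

Step 1. [col 1: Q + E ≡ J (mod 10)] column 1 (Q + E ≡ J (mod 10), carry-in 0) doesn't pin J yet; pick J=1 and continue. So J=1.
Step 2. [col 1: Q + E ≡ J (mod 10)] several values work for Q in column 1 (Q + E ≡ J (mod 10), carry-in 0); try Q=2. So Q=2.
Step 3. [col 1: Q + E ≡ J (mod 10)] column 1: given Q=2, J=1, carry-in 0, and digits 1,2 already taken and all letters distinct, Q+E≡J (mod 10) forces E=9. So E=9.
Step 4. [col 2: E + S ≡ S (mod 10)] no forcing yet in column 2 (carry-in 1); S=3 is free and consistent — try it ⇒ S=3.
Step 5. [col 3: R + C ≡ G (mod 10)] no forcing yet in column 3 (carry-in 1); R=6 is free and consistent — try it, so R=6.
Step 6. [col 3: R + C ≡ G (mod 10)] C=0 is one option consistent with column 3 (R + C ≡ G (mod 10), carry-in 1) — take it, so C=0.
Step 7. [col 3: R + C ≡ G (mod 10)] column 3: given R=6, C=0, carry-in 1, and digits 0,1,2,3,6,9 already taken and all letters distinct, R+C≡G (mod 10) forces G=7, so G=7.
Step 8. [col 4: M + J ≡ R (mod 10)] from column 4 (J=1, R=6, carry-in 0, digits 0,1,2,3,6,7,9 already taken and all letters distinct): M must equal 5 ⇒ M=5.
Step 9. [col 5: E + U ≡ G (mod 10)] column 5: given E=9, G=7, carry-in 0, and digits 0,1,2,3,5,6,7,9 already taken and all letters distinct, E+U≡G (mod 10) forces U=8. So U=8.

Answer: C=0, E=9, G=7, J=1, M=5, Q=2, R=6, S=3, U=8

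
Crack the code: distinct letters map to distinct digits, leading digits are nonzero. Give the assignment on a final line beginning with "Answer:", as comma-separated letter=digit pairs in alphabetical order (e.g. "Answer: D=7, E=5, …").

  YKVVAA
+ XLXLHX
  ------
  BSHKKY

Step 1. [col 1: A + X ≡ Y (mod 10)] several values work for Y in column 1 (A + X ≡ Y (mod 10), carry-in 0); try Y=6. So Y=6.
Step 2. [col 1: A + X ≡ Y (mod 10)] column 1 (A + X ≡ Y (mod 10), carry-in 0) doesn't pin X yet; pick X=2 and continue. So X=2.
Step 3. [col 1: A + X ≡ Y (mod 10)] from column 1 (X=2, Y=6, carry-in 0, digits 2,6 already taken and all letters distinct): A must equal 4 ⇒ A=4.
Step 4. [col 2: A + H ≡ K (mod 10)] K=5 is one option consistent with column 2 (A + H ≡ K (mod 10), carry-in 0) — take it ⇒ K=5.
Step 5. [col 2: A + H ≡ K (mod 10)] column 2 reads A+H+carry(0)=K with A=4, K=5; with digits 2,4,5,6 already taken and all letters distinct, the only value for H is 1, so H=1.
Step 6. [col 3: V + L ≡ K (mod 10)] L=7 is one option consistent with column 3 (V + L ≡ K (mod 10), carry-in 0) — take it ⇒ L=7.
Step 7. [col 3: V + L ≡ K (mod 10)] column 3 reads V+L+carry(0)=K with L=7, K=5; with digits 1,2,4,5,6,7 already taken and all letters distinct, the only value for V is 8, so V=8.
Step 8. [col 5: K + L ≡ S (mod 10)] column 5 reads K+L+carry(1)=S with K=5, L=7; with digits 1,2,4,5,6,7,8 already taken and all letters distinct, the only value for S is 3 ⇒ S=3.
Step 9. [col 6: Y + X ≡ B (mod 10)] from column 6 (Y=6, X=2, carry-in 1, digits 1,2,3,4,5,6,7,8 already taken and all letters distinct): B must equal 9. So B=9.

Answer: A=4, B=9, H=1, K=5, L=7, S=3, V=8, X=2, Y=6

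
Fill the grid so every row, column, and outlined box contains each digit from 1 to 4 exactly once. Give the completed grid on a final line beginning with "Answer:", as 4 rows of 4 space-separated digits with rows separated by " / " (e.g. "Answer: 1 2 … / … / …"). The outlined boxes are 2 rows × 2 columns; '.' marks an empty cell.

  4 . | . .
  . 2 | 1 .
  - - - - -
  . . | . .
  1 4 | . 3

Step 1. [r4c3∈{2}] r4c3 is down to just 2 ⇒ r4c3=2.
Step 2. [r2c1∈{3}] r2c1's peers cover all but 3. So r2c1=3.
Step 3. [r3c3∈{4}] r3c3 is down to just 4, so r3c3=4.
Step 4. [r3c1∈{2}] r3c1 has the single candidate 2, so r3c1=2.
Step 5. [r2c4∈{4}] r2c4 has the single candidate 4. So r2c4=4.
Step 6. [r3c4∈{1}] only 1 remains possible at r3c4 ⇒ r3c4=1.
Step 7. [r1c3∈{3}] r1c3's peers cover all but 3 ⇒ r1c3=3.
Step 8. [r1c2∈{1}] only 1 remains possible at r1c2 ⇒ r1c2=1.
Step 9. [r1c4∈{2}] r1c4's peers cover all but 2. So r1c4=2.
Step 10. [r3c2∈{3}] only 3 remains possible at r3c2. So r3c2=3.

Answer: 4 1 3 2 / 3 2 1 4 / 2 3 4 1 / 1 4 2 3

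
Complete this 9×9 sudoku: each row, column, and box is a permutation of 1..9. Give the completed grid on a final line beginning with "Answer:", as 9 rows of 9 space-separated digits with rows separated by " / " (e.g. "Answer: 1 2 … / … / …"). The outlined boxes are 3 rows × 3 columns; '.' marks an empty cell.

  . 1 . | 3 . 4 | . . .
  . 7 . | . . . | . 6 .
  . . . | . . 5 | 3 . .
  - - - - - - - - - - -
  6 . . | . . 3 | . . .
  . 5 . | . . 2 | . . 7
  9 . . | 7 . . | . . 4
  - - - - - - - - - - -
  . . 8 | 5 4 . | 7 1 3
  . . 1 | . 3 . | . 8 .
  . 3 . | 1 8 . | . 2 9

Step 1. [r8c4∈{2,6,9}] across box 8, 2 lands solely at r8c4, so r8c4=2.
Step 2. [r3c8∈{4,7,9}] 4 has one home in col 8: r3c8 ⇒ r3c8=4.
Step 3. [r3c5∈{1,2,6,7,9}] 7 has one home in row 3: r3c5 ⇒ r3c5=7.
Step 4. [r5c1∈{1,3,4,8}] in col 1, 1 fits only at r5c1. So r5c1=1.
Step 5. [r8c9∈{5,6}] col 9 places 6 nowhere but r8c9 ⇒ r8c9=6.
Step 6. [r2c1∈{2,3,4,5,8}] col 1 places 3 nowhere but r2c1, so r2c1=3.
Step 7. [r2c3∈{2,4,5,9}] across row 2, 4 lands solely at r2c3, so r2c3=4.
Step 8. [r3c9∈{1,2,8}] across row 3, 1 lands solely at r3c9, so r3c9=1.
Step 9. [r4c2∈{2,4,8}] in box 4, 4 fits only at r4c2 ⇒ r4c2=4.
Step 10. [r6c2∈{2,8}] in box 4, 8 fits only at r6c2, so r6c2=8.
Step 11. [r2c6∈{1,8,9}] across col 6, 8 lands solely at r2c6. So r2c6=8.
Step 12. [r2c4∈{9}] nothing but 9 survives at r2c4, so r2c4=9.
Step 13. [r3c4∈{6}] nothing but 6 survives at r3c4 ⇒ r3c4=6.
Step 14. [r1c5∈{2}] r1c5 has the single candidate 2 ⇒ r1c5=2.
Step 15. [r6c6∈{1,6}] in col 6, 1 fits only at r6c6. So r6c6=1.
Step 16. [r4c7∈{1,2,5,8,9}] r4c7 is the only open cell in row 4 admitting 1. So r4c7=1.
Step 17. [r7c2∈{2,6,9}] 6 has one home in col 2: r7c2. So r7c2=6.
Step 18. [r3c2∈{2,9}] in col 2, 2 fits only at r3c2, so r3c2=2.
Step 19. [r5c3∈{3}] nothing but 3 survives at r5c3. So r5c3=3.
Step 20. [r5c8∈{9}] r5c8 is down to just 9. So r5c8=9.
Step 21. [r4c8∈{5}] r4c8 is down to just 5, so r4c8=5.
Step 22. [r1c7∈{5,8,9}] 9 has one home in col 7: r1c7. So r1c7=9.
Step 23. [r1c9∈{5,8}] 8 has one home in box 3: r1c9 ⇒ r1c9=8.
Step 24. [r4c9∈{2}] r4c9's peers cover all but 2, so r4c9=2.
Step 25. [r1c1∈{5}] only 5 remains possible at r1c1, so r1c1=5.
Step 26. [r8c7∈{4,5}] row 8 places 5 nowhere but r8c7. So r8c7=5.
Step 27. [r6c7∈{6}] only 6 remains possible at r6c7, so r6c7=6.
Step 28. [r8c1∈{4,7}] across row 8, 4 lands solely at r8c1, so r8c1=4.
Step 29. [r8c6∈{7,9}] in row 8, 7 fits only at r8c6 ⇒ r8c6=7.
Step 30. [r9c3∈{5,7}] 5 has one home in row 9: r9c3, so r9c3=5.
Step 31. [r5c7∈{8}] r5c7 has the single candidate 8, so r5c7=8.
Step 32. [r7c1∈{2}] r7c1's peers cover all but 2, so r7c1=2.
Step 33. [r6c5∈{5}] r6c5's peers cover all but 5 ⇒ r6c5=5.
Step 34. [r6c3∈{2}] r6c3's peers cover all but 2. So r6c3=2.
Step 35. [r2c5∈{1}] r2c5 is down to just 1, so r2c5=1.
Step 36. [r8c2∈{9}] nothing but 9 survives at r8c2 ⇒ r8c2=9.
Step 37. [r5c5∈{6}] r5c5's peers cover all but 6 ⇒ r5c5=6.
Step 38. [r4c4∈{8}] r4c4 has the single candidate 8, so r4c4=8.
Step 39. [r1c8∈{7}] r1c8's peers cover all but 7 ⇒ r1c8=7.
Step 40. [r3c1∈{8}] r3c1's peers cover all but 8, so r3c1=8.
Step 41. [r6c8∈{3}] nothing but 3 survives at r6c8. So r6c8=3.
Step 42. [r4c5∈{9}] r4c5's peers cover all but 9, so r4c5=9.
Step 43. [r2c9∈{5}] r2c9 has the single candidate 5, so r2c9=5.
Step 44. [r4c3∈{7}] nothing but 7 survives at r4c3, so r4c3=7.
Step 45. [r2c7∈{2}] r2c7 is down to just 2, so r2c7=2.
Step 46. [r1c3∈{6}] r1c3 has the single candidate 6 ⇒ r1c3=6.
Step 47. [r5c4∈{4}] r5c4 has the single candidate 4. So r5c4=4.
Step 48. [r3c3∈{9}] nothing but 9 survives at r3c3. So r3c3=9.
Step 49. [r7c6∈{9}] r7c6's peers cover all but 9, so r7c6=9.
Step 50. [r9c7∈{4}] nothing but 4 survives at r9c7 ⇒ r9c7=4.
Step 51. [r9c6∈{6}] only 6 remains possible at r9c6. So r9c6=6.
Step 52. [r9c1∈{7}] only 7 remains possible at r9c1 ⇒ r9c1=7.

Answer: 5 1 6 3 2 4 9 7 8 / 3 7 4 9 1 8 2 6 5 / 8 2 9 6 7 5 3 4 1 / 6 4 7 8 9 3 1 5 2 / 1 5 3 4 6 2 8 9 7 / 9 8 2 7 5 1 6 3 4 / 2 6 8 5 4 9 7 1 3 / 4 9 1 2 3 7 5 8 6 / 7 3 5 1 8 6 4 2 9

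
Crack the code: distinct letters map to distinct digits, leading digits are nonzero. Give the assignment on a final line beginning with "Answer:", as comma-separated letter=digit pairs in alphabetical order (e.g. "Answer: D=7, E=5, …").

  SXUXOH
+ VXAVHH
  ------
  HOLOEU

Step 1. [col 1: H + H ≡ U (mod 10)] H=7 is one option consistent with column 1 (H + H ≡ U (mod 10), carry-in 0) — take it ⇒ H=7.
Step 2. [col 1: H + H ≡ U (mod 10)] column 1: given H=7, carry-in 0, and digits 7 already taken and all letters distinct, H+H≡U (mod 10) forces U=4 ⇒ U=4.
Step 3. [col 2: O + H ≡ E (mod 10)] no forcing yet in column 2 (carry-in 1); E=0 is free and consistent — try it ⇒ E=0.
Step 4. [col 2: O + H ≡ E (mod 10)] from column 2 (H=7, E=0, carry-in 1, digits 0,4,7 already taken and all letters distinct): O must equal 2. So O=2.
Step 5. [col 3: X + V ≡ O (mod 10)] several values work for V in column 3 (X + V ≡ O (mod 10), carry-in 1); try V=5, so V=5.
Step 6. [col 3: X + V ≡ O (mod 10)] in column 3 we have X+V≡O with carry-in 1; given V=5, O=2 and digits 0,2,4,5,7 already taken and all letters distinct, that pins X to 6, so X=6.
Step 7. [col 4: U + A ≡ L (mod 10)] no forcing yet in column 4 (carry-in 1); L=8 is free and consistent — try it, so L=8.
Step 8. [col 4: U + A ≡ L (mod 10)] in column 4 we have U+A≡L with carry-in 1; given U=4, L=8 and digits 0,2,4,5,6,7,8 already taken and all letters distinct, that pins A to 3, so A=3.
Step 9. [col 6: S + V ≡ H (mod 10)] in column 6 we have S+V≡H with carry-in 1; given V=5, H=7 and digits 0,2,3,4,5,6,7,8 already taken and all letters distinct, that pins S to 1. So S=1.

Answer: A=3, E=0, H=7, L=8, O=2, S=1, U=4, V=5, X=6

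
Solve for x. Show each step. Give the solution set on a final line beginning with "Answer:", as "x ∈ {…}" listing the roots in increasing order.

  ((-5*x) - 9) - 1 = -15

Step 1. [((-5*x) - 9) - 1 = -15] add 1: x sits inside (… - 1), so sub: (-5*x) - 9 = -14.
Step 2. [(-5*x) - 9 = -14] 9 comes off first (add 9). So sub: -5*x = -5.
Step 3. [-5*x = -5] -5·(inner) — divide through by -5 ⇒ div: x = 1.

Answer: x ∈ {1}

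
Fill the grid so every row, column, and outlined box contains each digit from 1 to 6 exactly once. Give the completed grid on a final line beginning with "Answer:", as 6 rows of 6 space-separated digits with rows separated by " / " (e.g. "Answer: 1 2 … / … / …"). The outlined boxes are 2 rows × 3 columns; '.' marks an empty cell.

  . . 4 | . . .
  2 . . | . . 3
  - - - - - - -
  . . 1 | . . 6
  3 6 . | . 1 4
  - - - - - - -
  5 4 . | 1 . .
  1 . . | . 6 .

Step 1. [r5c6∈{2}] r5c6 has the single candidate 2, so r5c6=2.
Step 2. [r1c2∈{1,3,5}] across row 1, 3 lands solely at r1c2 ⇒ r1c2=3.
Step 3. [r5c5∈{3}] r5c5 is down to just 3, so r5c5=3.
Step 4. [r6c2∈{2}] only 2 remains possible at r6c2. So r6c2=2.
Step 5. [r3c2∈{5}] r3c2 has the single candidate 5 ⇒ r3c2=5.
Step 6. [r4c4∈{2,5}] r4c4 is the only open cell in row 4 admitting 5. So r4c4=5.
Step 7. [r2c5∈{4,5}] r2c5 is the only open cell in col 5 admitting 4 ⇒ r2c5=4.
Step 8. [r1c5∈{2,5}] across col 5, 5 lands solely at r1c5, so r1c5=5.
Step 9. [r1c4∈{2,6}] 2 has one home in row 1: r1c4. So r1c4=2.
Step 10. [r5c3∈{6}] nothing but 6 survives at r5c3 ⇒ r5c3=6.
Step 11. [r1c1∈{6}] r1c1 has the single candidate 6 ⇒ r1c1=6.
Step 12. [r2c2∈{1}] nothing but 1 survives at r2c2, so r2c2=1.
Step 13. [r3c5∈{2}] only 2 remains possible at r3c5 ⇒ r3c5=2.
Step 14. [r3c4∈{3}] r3c4's peers cover all but 3. So r3c4=3.
Step 15. [r2c4∈{6}] nothing but 6 survives at r2c4 ⇒ r2c4=6.
Step 16. [r1c6∈{1}] r1c6's peers cover all but 1 ⇒ r1c6=1.
Step 17. [r6c3∈{3}] nothing but 3 survives at r6c3. So r6c3=3.
Step 18. [r3c1∈{4}] r3c1 has the single candidate 4, so r3c1=4.
Step 19. [r6c6∈{5}] r6c6's peers cover all but 5 ⇒ r6c6=5.
Step 20. [r2c3∈{5}] r2c3's peers cover all but 5. So r2c3=5.
Step 21. [r6c4∈{4}] only 4 remains possible at r6c4 ⇒ r6c4=4.
Step 22. [r4c3∈{2}] r4c3 is down to just 2 ⇒ r4c3=2.

Answer: 6 3 4 2 5 1 / 2 1 5 6 4 3 / 4 5 1 3 2 6 / 3 6 2 5 1 4 / 5 4 6 1 3 2 / 1 2 3 4 6 5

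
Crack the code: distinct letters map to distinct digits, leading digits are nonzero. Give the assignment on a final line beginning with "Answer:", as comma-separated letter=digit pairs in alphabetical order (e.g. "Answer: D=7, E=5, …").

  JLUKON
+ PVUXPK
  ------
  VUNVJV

Step 1. [col 1: N + K ≡ V (mod 10)] several values work for N in column 1 (N + K ≡ V (mod 10), carry-in 0); try N=6. So N=6.
Step 2. [col 1: N + K ≡ V (mod 10)] K=1 is one option consistent with column 1 (N + K ≡ V (mod 10), carry-in 0) — take it. So K=1.
Step 3. [col 1: N + K ≡ V (mod 10)] in column 1 we have N+K≡V with carry-in 0; given N=6, K=1 and digits 1,6 already taken and all letters distinct, that pins V to 7, so V=7.
Step 4. [col 2: O + P ≡ J (mod 10)] several values work for O in column 2 (O + P ≡ J (mod 10), carry-in 0); try O=9, so O=9.
Step 5. [col 2: O + P ≡ J (mod 10)] several values work for J in column 2 (O + P ≡ J (mod 10), carry-in 0); try J=3, so J=3.
Step 6. [col 2: O + P ≡ J (mod 10)] column 2: given O=9, J=3, carry-in 0, and digits 1,3,6,7,9 already taken and all letters distinct, O+P≡J (mod 10) forces P=4 ⇒ P=4.
Step 7. [col 3: K + X ≡ V (mod 10)] column 3 reads K+X+carry(1)=V with K=1, V=7; with digits 1,3,4,6,7,9 already taken and all letters distinct, the only value for X is 5 ⇒ X=5.
Step 8. [col 4: U + U ≡ N (mod 10)] from column 4 (N=6, carry-in 0, digits 1,3,4,5,6,7,9 already taken and all letters distinct): U must equal 8, so U=8.
Step 9. [col 5: L + V ≡ U (mod 10)] column 5: given V=7, U=8, carry-in 1, and digits 1,3,4,5,6,7,8,9 already taken and all letters distinct, L+V≡U (mod 10) forces L=0, so L=0.

Answer: J=3, K=1, L=0, N=6, O=9, P=4, U=8, V=7, X=5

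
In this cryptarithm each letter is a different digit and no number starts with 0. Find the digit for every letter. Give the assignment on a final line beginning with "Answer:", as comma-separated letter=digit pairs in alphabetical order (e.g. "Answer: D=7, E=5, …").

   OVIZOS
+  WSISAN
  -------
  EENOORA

Step 1. [E] the sum has 7 digits but both addends have 6; that extra leading digit E is the final carry, namely 1. So E=1.
Step 2. [col 1: S + N ≡ A (mod 10)] several values work for S in column 1 (S + N ≡ A (mod 10), carry-in 0); try S=7, so S=7.
Step 3. [col 1: S + N ≡ A (mod 10)] A=6 is one option consistent with column 1 (S + N ≡ A (mod 10), carry-in 0) — take it. So A=6.
Step 4. [col 1: S + N ≡ A (mod 10)] column 1: given S=7, A=6, carry-in 0, and digits 1,6,7 already taken and all letters distinct, S+N≡A (mod 10) forces N=9, so N=9.
Step 5. [col 2: O + A ≡ R (mod 10)] R=5 is one option consistent with column 2 (O + A ≡ R (mod 10), carry-in 1) — take it, so R=5.
Step 6. [col 2: O + A ≡ R (mod 10)] column 2 reads O+A+carry(1)=R with A=6, R=5; with digits 1,5,6,7,9 already taken and all letters distinct, the only value for O is 8 ⇒ O=8.
Step 7. [col 3: Z + S ≡ O (mod 10)] from column 3 (S=7, O=8, carry-in 1, digits 1,5,6,7,8,9 already taken and all letters distinct): Z must equal 0 ⇒ Z=0.
Step 8. [col 4: I + I ≡ O (mod 10)] in column 4 we have I+I≡O with carry-in 0; given O=8 and digits 0,1,5,6,7,8,9 already taken and all letters distinct, that pins I to 4 ⇒ I=4.
Step 9. [col 5: V + S ≡ N (mod 10)] column 5: given S=7, N=9, carry-in 0, and digits 0,1,4,5,6,7,8,9 already taken and all letters distinct, V+S≡N (mod 10) forces V=2. So V=2.
Step 10. [col 6: O + W ≡ E (mod 10)] in column 6 we have O+W≡E with carry-in 0; given O=8, E=1 and digits 0,1,2,4,5,6,7,8,9 already taken and all letters distinct, that pins W to 3 ⇒ W=3.

Answer: A=6, E=1, I=4, N=9, O=8, R=5, S=7, V=2, W=3, Z=0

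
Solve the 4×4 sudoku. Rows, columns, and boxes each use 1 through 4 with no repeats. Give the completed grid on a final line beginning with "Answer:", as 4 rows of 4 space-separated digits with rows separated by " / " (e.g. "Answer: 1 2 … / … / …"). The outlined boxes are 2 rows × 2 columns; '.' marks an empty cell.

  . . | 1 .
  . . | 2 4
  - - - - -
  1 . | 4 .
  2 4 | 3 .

Step 1. [r2c1∈{3}] r2c1 is down to just 3, so r2c1=3.
Step 2. [r1c4∈{3}] only 3 remains possible at r1c4. So r1c4=3.
Step 3. [r1c2∈{2}] nothing but 2 survives at r1c2. So r1c2=2.
Step 4. [r2c2∈{1}] nothing but 1 survives at r2c2 ⇒ r2c2=1.
Step 5. [r3c4∈{2}] r3c4's peers cover all but 2 ⇒ r3c4=2.
Step 6. [r4c4∈{1}] r4c4's peers cover all but 1. So r4c4=1.
Step 7. [r1c1∈{4}] nothing but 4 survives at r1c1. So r1c1=4.
Step 8. [r3c2∈{3}] r3c2 has the single candidate 3 ⇒ r3c2=3.

Answer: 4 2 1 3 / 3 1 2 4 / 1 3 4 2 / 2 4 3 1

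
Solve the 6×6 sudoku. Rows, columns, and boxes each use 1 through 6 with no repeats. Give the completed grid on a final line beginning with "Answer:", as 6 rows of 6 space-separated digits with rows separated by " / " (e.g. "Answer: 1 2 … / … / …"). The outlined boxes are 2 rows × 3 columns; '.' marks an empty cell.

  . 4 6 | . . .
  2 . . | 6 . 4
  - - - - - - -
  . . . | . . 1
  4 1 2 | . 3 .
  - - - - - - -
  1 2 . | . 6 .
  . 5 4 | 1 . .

Step 1. [r5c3∈{3}] r5c3 is down to just 3, so r5c3=3.
Step 2. [r4c4∈{5}] r4c4's peers cover all but 5, so r4c4=5.
Step 3. [r6c5∈{2}] r6c5's peers cover all but 2, so r6c5=2.
Step 4. [r1c4∈{2,3}] in col 4, 3 fits only at r1c4, so r1c4=3.
Step 5. [r1c1∈{5}] nothing but 5 survives at r1c1, so r1c1=5.
Step 6. [r3c2∈{3,6}] 6 has one home in col 2: r3c2 ⇒ r3c2=6.
Step 7. [r2c3∈{1}] r2c3's peers cover all but 1, so r2c3=1.
Step 8. [r3c4∈{2,4}] 2 has one home in row 3: r3c4, so r3c4=2.
Step 9. [r3c3∈{5}] r3c3's peers cover all but 5. So r3c3=5.
Step 10. [r6c1∈{6}] r6c1 is down to just 6 ⇒ r6c1=6.
Step 11. [r5c4∈{4}] r5c4's peers cover all but 4. So r5c4=4.
Step 12. [r1c6∈{2}] r1c6 is down to just 2. So r1c6=2.
Step 13. [r1c5∈{1}] r1c5 has the single candidate 1, so r1c5=1.
Step 14. [r6c6∈{3}] nothing but 3 survives at r6c6. So r6c6=3.
Step 15. [r5c6∈{5}] only 5 remains possible at r5c6. So r5c6=5.
Step 16. [r3c1∈{3}] r3c1 is down to just 3 ⇒ r3c1=3.
Step 17. [r4c6∈{6}] r4c6 has the single candidate 6 ⇒ r4c6=6.
Step 18. [r2c5∈{5}] r2c5's peers cover all but 5 ⇒ r2c5=5.
Step 19. [r3c5∈{4}] r3c5 has the single candidate 4 ⇒ r3c5=4.
Step 20. [r2c2∈{3}] r2c2 has the single candidate 3, so r2c2=3.

Answer: 5 4 6 3 1 2 / 2 3 1 6 5 4 / 3 6 5 2 4 1 / 4 1 2 5 3 6 / 1 2 3 4 6 5 / 6 5 4 1 2 3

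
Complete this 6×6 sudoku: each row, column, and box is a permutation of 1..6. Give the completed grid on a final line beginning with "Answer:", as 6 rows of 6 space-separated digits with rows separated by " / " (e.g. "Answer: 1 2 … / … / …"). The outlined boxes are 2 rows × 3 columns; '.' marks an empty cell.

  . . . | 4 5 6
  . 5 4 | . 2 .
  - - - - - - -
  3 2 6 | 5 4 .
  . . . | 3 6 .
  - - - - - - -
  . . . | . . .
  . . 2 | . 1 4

Step 1. [r6c2∈{3,6}] row 6 places 3 nowhere but r6c2, so r6c2=3.
Step 2. [r5c2∈{1,4,6}] r5c2 is the only open cell in col 2 admitting 6. So r5c2=6.
Step 3. [r1c2∈{1}] r1c2 is down to just 1. So r1c2=1.
Step 4. [r5c6∈{2,3,5}] r5c6 is the only open cell in col 6 admitting 5, so r5c6=5.
Step 5. [r3c6∈{1}] nothing but 1 survives at r3c6, so r3c6=1.
Step 6. [r5c1∈{1,4}] row 5 places 4 nowhere but r5c1. So r5c1=4.
Step 7. [r4c1∈{1,5}] r4c1 is the only open cell in col 1 admitting 1 ⇒ r4c1=1.
Step 8. [r1c1∈{2}] nothing but 2 survives at r1c1 ⇒ r1c1=2.
Step 9. [r2c6∈{3}] nothing but 3 survives at r2c6 ⇒ r2c6=3.
Step 10. [r6c1∈{5}] nothing but 5 survives at r6c1. So r6c1=5.
Step 11. [r5c3∈{1}] r5c3 has the single candidate 1, so r5c3=1.
Step 12. [r2c4∈{1}] only 1 remains possible at r2c4, so r2c4=1.
Step 13. [r4c3∈{5}] r4c3 has the single candidate 5. So r4c3=5.
Step 14. [r5c4∈{2}] nothing but 2 survives at r5c4. So r5c4=2.
Step 15. [r4c2∈{4}] nothing but 4 survives at r4c2, so r4c2=4.
Step 16. [r4c6∈{2}] only 2 remains possible at r4c6 ⇒ r4c6=2.
Step 17. [r5c5∈{3}] r5c5's peers cover all but 3. So r5c5=3.
Step 18. [r1c3∈{3}] r1c3 is down to just 3 ⇒ r1c3=3.
Step 19. [r2c1∈{6}] r2c1's peers cover all but 6, so r2c1=6.
Step 20. [r6c4∈{6}] r6c4 is down to just 6, so r6c4=6.

Answer: 2 1 3 4 5 6 / 6 5 4 1 2 3 / 3 2 6 5 4 1 / 1 4 5 3 6 2 / 4 6 1 2 3 5 / 5 3 2 6 1 4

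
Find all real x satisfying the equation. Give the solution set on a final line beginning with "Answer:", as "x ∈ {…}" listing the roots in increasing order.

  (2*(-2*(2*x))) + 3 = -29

Step 1. [(2*(-2*(2*x))) + 3 = -29] +3 is outermost — subtract 3 both sides ⇒ sub: 2*(-2*(2*x)) = -32.
Step 2. [2*(-2*(2*x)) = -32] 2 out front; divide by 2, so div: -2*(2*x) = -16.
Step 3. [-2*(2*x) = -16] divide by the outer -2 ⇒ div: 2*x = 8.
Step 4. [2*x = 8] LHS = 2·(…); ÷2 both sides. So div: x = 4.

Answer: x ∈ {4}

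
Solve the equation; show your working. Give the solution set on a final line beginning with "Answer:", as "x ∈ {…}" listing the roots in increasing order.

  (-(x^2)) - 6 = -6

Step 1. [(-(x^2)) - 6 = -6] the outer -6 inverts by adding 6 ⇒ sub: -(x^2) = 0.
Step 2. [-(x^2) = 0] flip signs both sides. So neg: x^2 = 0.
Step 3. [x^2 = 0] LHS squared, RHS 0 ≥ 0: apply √ (±). So sqrt: x = 0.

Answer: x ∈ {0}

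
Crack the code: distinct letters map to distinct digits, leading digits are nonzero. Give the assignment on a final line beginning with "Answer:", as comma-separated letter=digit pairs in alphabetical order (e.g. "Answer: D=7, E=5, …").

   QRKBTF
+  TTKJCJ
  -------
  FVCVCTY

Step 1. [col 1: F + J ≡ Y (mod 10)] Y=9 is one option consistent with column 1 (F + J ≡ Y (mod 10), carry-in 0) — take it. So Y=9.
Step 2. [col 1: F + J ≡ Y (mod 10)] F=1 is one option consistent with column 1 (F + J ≡ Y (mod 10), carry-in 0) — take it. So F=1.
Step 3. [col 1: F + J ≡ Y (mod 10)] in column 1 we have F+J≡Y with carry-in 0; given F=1, Y=9 and digits 1,9 already taken and all letters distinct, that pins J to 8, so J=8.
Step 4. [col 2: T + C ≡ T (mod 10)] column 2: given nothing yet, carry-in 0, and digits 1,8,9 already taken and all letters distinct, T+C≡T (mod 10) forces C=0, so C=0.
Step 5. [col 2: T + C ≡ T (mod 10)] several values work for T in column 2 (T + C ≡ T (mod 10), carry-in 0); try T=5 ⇒ T=5.
Step 6. [col 3: B + J ≡ C (mod 10)] column 3 reads B+J+carry(0)=C with J=8, C=0; with digits 0,1,5,8,9 already taken and all letters distinct, the only value for B is 2. So B=2.
Step 7. [col 4: K + K ≡ V (mod 10)] no forcing yet in column 4 (carry-in 1); K=6 is free and consistent — try it ⇒ K=6.
Step 8. [col 4: K + K ≡ V (mod 10)] in column 4 we have K+K≡V with carry-in 1; given K=6 and digits 0,1,2,5,6,8,9 already taken and all letters distinct, that pins V to 3 ⇒ V=3.
Step 9. [col 5: R + T ≡ C (mod 10)] column 5 reads R+T+carry(1)=C with T=5, C=0; with digits 0,1,2,3,5,6,8,9 already taken and all letters distinct, the only value for R is 4 ⇒ R=4.
Step 10. [col 6: Q + T ≡ V (mod 10)] column 6 reads Q+T+carry(1)=V with T=5, V=3; with digits 0,1,2,3,4,5,6,8,9 already taken and all letters distinct, the only value for Q is 7. So Q=7.

Answer: B=2, C=0, F=1, J=8, K=6, Q=7, R=4, T=5, V=3, Y=9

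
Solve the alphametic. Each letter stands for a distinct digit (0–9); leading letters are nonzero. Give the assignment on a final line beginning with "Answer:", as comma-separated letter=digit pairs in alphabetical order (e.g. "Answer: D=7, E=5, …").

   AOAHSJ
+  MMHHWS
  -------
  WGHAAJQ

Step 1. [col 1: J + S ≡ Q (mod 10)] S=3 is one option consistent with column 1 (J + S ≡ Q (mod 10), carry-in 0) — take it ⇒ S=3.
Step 2. [col 1: J + S ≡ Q (mod 10)] Q=7 is one option consistent with column 1 (J + S ≡ Q (mod 10), carry-in 0) — take it. So Q=7.
Step 3. [col 1: J + S ≡ Q (mod 10)] column 1: given S=3, Q=7, carry-in 0, and digits 3,7 already taken and all letters distinct, J+S≡Q (mod 10) forces J=4, so J=4.
Step 4. [col 2: S + W ≡ J (mod 10)] in column 2 we have S+W≡J with carry-in 0; given S=3, J=4 and digits 3,4,7 already taken and all letters distinct, that pins W to 1 ⇒ W=1.
Step 5. [col 3: H + H ≡ A (mod 10)] column 3 (H + H ≡ A (mod 10), carry-in 0) doesn't pin H yet; pick H=9 and continue, so H=9.
Step 6. [col 3: H + H ≡ A (mod 10)] from column 3 (H=9, carry-in 0, digits 1,3,4,7,9 already taken and all letters distinct): A must equal 8 ⇒ A=8.
Step 7. [col 5: O + M ≡ H (mod 10)] column 5 (O + M ≡ H (mod 10), carry-in 1) doesn't pin M yet; pick M=2 and continue ⇒ M=2.
Step 8. [col 5: O + M ≡ H (mod 10)] column 5 reads O+M+carry(1)=H with M=2, H=9; with digits 1,2,3,4,7,8,9 already taken and all letters distinct, the only value for O is 6 ⇒ O=6.
Step 9. [col 6: A + M ≡ G (mod 10)] column 6 reads A+M+carry(0)=G with A=8, M=2; with digits 1,2,3,4,6,7,8,9 already taken and all letters distinct, the only value for G is 0 ⇒ G=0.

Answer: A=8, G=0, H=9, J=4, M=2, O=6, Q=7, S=3, W=1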